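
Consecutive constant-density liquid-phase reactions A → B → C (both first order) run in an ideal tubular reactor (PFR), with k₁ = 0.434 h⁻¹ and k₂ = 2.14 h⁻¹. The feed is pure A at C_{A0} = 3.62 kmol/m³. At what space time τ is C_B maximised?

For first-order series the maximum of C_B occurs at τ_opt = ln(k₂/k₁)/(k₂−k₁).
= ln(2.14/0.434)/(2.14−0.434) = ln(4.931)/1.706 = 1.596/1.706 = 0.935 h.

0.935 h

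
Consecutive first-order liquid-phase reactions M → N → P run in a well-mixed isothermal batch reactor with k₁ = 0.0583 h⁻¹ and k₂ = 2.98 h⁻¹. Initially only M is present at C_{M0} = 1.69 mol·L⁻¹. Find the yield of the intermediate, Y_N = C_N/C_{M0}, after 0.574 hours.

0.0157

For first-order series with pure M initially, C_N(t) = k₁C_{M0}/(k₂−k₁)·(e^(−k₁t) − e^(−k₂t)).
e^(−k₁t) = e^(−0.0583×0.574) = e^(−0.03346) = 0.9671; e^(−k₂t) = e^(−1.711) = 0.1808.
C_N = 0.0583×1.69/(2.98−0.0583) × (0.9671−0.1808) = 0.03372×0.7863 = 0.02652 mol·L⁻¹.
Y_N = C_N/C_{M0} = 0.02652/1.69 = 0.0157.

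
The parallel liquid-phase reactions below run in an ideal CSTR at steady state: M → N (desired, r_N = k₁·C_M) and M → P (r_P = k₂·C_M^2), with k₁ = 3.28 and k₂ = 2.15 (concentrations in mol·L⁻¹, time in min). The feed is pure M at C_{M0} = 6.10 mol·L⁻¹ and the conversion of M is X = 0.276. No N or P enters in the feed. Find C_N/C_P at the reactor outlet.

0.345

Exit C_M = C_{M0}(1−X) = 6.10×0.724 = 4.416 mol·L⁻¹.
A CSTR operates uniformly at the exit composition, giving r_N = 14.49 and r_P = 41.93 (each k·C_M^n at C_M = 4.416).
Overall selectivity = C_N/C_P = r_Nτ/(r_Pτ) = r_N/r_P = 0.345.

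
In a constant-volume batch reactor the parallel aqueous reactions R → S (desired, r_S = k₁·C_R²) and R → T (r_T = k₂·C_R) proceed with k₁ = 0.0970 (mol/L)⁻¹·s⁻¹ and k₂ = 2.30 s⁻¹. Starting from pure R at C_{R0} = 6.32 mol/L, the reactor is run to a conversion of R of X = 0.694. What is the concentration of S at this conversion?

C_R = C_{R0}(1−X) = 1.934 mol/L.
Along a PFR/batch, dC_T/dC_R = −r_T/(r_S+r_T) = −k₂/(k₂+k₁·C_R).
Integrating from C_{R0} to C_R: C_T = (2.30/0.0970)·ln[(2.30+0.0970·6.32)/(2.30+0.0970·1.93)] = 23.71·ln(2.913/2.488) = 3.744 mol/L.
Then C_S = (C_{R0}−C_R) − C_T = 4.386 − 3.744 = 0.6425 mol/L.

0.642 mol/L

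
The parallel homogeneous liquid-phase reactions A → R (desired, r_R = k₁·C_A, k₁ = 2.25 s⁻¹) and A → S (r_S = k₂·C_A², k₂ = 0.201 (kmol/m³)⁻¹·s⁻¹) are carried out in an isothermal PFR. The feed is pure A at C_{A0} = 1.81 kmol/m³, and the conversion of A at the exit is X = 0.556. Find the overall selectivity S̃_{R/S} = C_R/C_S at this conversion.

8.61

C_A = C_{A0}(1−X) = 0.8036 kmol/m³.
Along a PFR/batch, dC_R/dC_A = −r_R/(r_R+r_S) = −k₁/(k₁+k₂·C_A).
Integrating from C_{A0} to C_A: C_R = (2.25/0.201)·ln[(2.25+0.201·1.81)/(2.25+0.201·0.804)] = 11.19·ln(2.614/2.412) = 0.9016 kmol/m³.
C_S = (C_{A0}−C_A)−C_R = 0.1047 kmol/m³; S̃_{R/S} = 0.9016/0.1047 = 8.61.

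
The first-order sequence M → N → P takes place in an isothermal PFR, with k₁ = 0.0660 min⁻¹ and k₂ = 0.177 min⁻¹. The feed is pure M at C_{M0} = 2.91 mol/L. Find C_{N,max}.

0.604 mol/L

At the optimum, C_{N,max}/C_{M0} = (k₁/k₂)^[k₂/(k₂−k₁)].
= (0.0660/0.177)^(0.177/(0.177−0.0660)) = (0.3729)^(1.595) = 0.2074.
C_{N,max} = 0.2074×2.91 = 0.604 mol/L.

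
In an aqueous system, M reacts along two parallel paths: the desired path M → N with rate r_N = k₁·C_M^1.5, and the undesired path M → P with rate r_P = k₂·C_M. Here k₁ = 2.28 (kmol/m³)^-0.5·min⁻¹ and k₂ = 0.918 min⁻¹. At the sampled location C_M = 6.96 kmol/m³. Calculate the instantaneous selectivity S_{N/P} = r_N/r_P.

S_{N/P} = r_N/r_P = (k₁·C_M^1.5)/(k₂·C_M) = (k₁/k₂)·C_M^0.5.
= (2.28×6.960^1.5) / (0.918×6.960) = 41.86/6.389 = 6.55.
Since the desired path is higher order in M, keeping C_M high (PFR or concentrated feed) favours N.

6.55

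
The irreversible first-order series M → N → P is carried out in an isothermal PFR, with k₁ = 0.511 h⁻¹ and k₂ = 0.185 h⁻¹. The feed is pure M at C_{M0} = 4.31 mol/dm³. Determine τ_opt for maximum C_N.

3.12 h

Setting dC_N/dτ = 0 gives τ_opt = ln(k₂/k₁)/(k₂−k₁).
= ln(0.185/0.511)/(0.185−0.511) = ln(0.3620)/-0.3260 = -1.016/-0.3260 = 3.12 h.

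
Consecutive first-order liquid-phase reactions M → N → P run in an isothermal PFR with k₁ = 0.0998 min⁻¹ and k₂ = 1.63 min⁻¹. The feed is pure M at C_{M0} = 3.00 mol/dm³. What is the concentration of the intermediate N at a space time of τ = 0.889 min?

Solving the coupled first-order balances gives C_N(τ) = [k₁/(k₂−k₁)]·C_{M0}·(e^(−k₁τ) − e^(−k₂τ)).
e^(−k₁τ) = e^(−0.0998×0.889) = e^(−0.08872) = 0.9151; e^(−k₂τ) = e^(−1.449) = 0.2348.
C_N = 0.0998×3.00/(1.63−0.0998) × (0.9151−0.2348) = 0.1957×0.6803 = 0.1331 mol/dm³.

0.133 mol/dm³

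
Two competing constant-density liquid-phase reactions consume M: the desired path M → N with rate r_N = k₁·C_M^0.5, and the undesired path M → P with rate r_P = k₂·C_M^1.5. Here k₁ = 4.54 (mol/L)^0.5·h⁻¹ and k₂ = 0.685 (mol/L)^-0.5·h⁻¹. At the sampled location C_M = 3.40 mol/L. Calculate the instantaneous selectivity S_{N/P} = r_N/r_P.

S_{N/P} = r_N/r_P = (k₁·C_M^0.5)/(k₂·C_M^1.5) = (k₁/k₂)·C_M⁻¹.
= (4.54×3.400^0.5) / (0.685×3.400^1.5) = 8.371/4.294 = 1.95.
The undesired path is higher order in M, so low C_M (CSTR or dilute feed) favours N.

1.95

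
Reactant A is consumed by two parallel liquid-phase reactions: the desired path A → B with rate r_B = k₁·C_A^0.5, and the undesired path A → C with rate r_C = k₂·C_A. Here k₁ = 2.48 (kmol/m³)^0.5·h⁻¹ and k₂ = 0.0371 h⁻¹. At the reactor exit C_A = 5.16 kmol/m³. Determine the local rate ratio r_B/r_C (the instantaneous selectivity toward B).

29.4

S_{B/C} = r_B/r_C = (k₁·C_A^0.5)/(k₂·C_A) = (k₁/k₂)·C_A^-0.5.
= (2.48×5.160^0.5) / (0.0371×5.160) = 5.633/0.1914 = 29.4.
The undesired path is higher order in A, so low C_A (CSTR or dilute feed) favours B.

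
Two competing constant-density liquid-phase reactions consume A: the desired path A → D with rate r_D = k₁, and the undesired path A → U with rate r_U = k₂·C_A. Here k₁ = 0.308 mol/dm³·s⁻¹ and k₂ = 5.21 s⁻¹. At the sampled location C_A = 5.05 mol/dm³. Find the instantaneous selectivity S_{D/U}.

S_{D/U} = r_D/r_U = (k₁)/(k₂·C_A) = (k₁/k₂)·C_A⁻¹.
= (0.308) / (5.21×5.050) = 0.3080/26.31 = 0.0117.

0.0117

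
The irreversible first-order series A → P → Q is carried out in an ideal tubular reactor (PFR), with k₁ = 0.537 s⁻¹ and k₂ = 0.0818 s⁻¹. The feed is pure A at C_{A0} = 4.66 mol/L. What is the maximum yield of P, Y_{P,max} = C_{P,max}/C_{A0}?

Evaluating C_P at τ_opt = ln(k₂/k₁)/(k₂−k₁) gives C_{P,max}/C_{A0} = (k₁/k₂)^[k₂/(k₂−k₁)].
= (0.537/0.0818)^(0.0818/(0.0818−0.537)) = (6.565)^(-0.1797) = 0.7131.

0.713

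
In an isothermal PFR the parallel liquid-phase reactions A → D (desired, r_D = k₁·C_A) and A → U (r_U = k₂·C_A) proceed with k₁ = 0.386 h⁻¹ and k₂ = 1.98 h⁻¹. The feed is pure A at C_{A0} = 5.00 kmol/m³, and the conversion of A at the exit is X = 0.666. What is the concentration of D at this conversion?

C_A = C_{A0}(1−X) = 1.670 kmol/m³.
Both paths are first order in A, so the instantaneous fraction to D is constant: dC_D/d(−C_A) = k₁/(k₁+k₂) = 0.1631.
C_D = 0.1631·(C_{A0}−C_A) = 0.1631×3.330 = 0.543 kmol/m³.

0.543 kmol/m³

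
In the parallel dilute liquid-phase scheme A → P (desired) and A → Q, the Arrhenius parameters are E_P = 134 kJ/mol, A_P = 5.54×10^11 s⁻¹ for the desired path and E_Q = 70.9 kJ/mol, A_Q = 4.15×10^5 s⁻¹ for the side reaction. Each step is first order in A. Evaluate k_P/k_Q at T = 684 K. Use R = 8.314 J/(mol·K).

20.3

With equal orders, S_{P/Q} = k_P/k_Q = (A_P/A_Q)·exp[(E_Q−E_P)/(RT)].
(E_Q−E_P)/(RT) = (70.9−134)×10³/(8.314×684) = -63100/5687 = -11.10.
k_P/k_Q = (5.54×10^11/4.15×10^5)·exp(-11.10) = 1.335×10^6 × 1.517×10^-5 = 20.3.
Since E_P > E_Q, raising the temperature improves selectivity toward P.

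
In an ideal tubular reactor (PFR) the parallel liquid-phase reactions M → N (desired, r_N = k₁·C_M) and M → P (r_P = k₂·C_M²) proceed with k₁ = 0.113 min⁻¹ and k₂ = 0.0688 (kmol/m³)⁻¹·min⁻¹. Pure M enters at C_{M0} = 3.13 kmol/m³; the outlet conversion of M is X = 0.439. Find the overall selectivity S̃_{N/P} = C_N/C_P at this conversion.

C_M = C_{M0}(1−X) = 1.756 kmol/m³.
Along a PFR/batch, dC_N/dC_M = −r_N/(r_N+r_P) = −k₁/(k₁+k₂·C_M).
Integrating from C_{M0} to C_M: C_N = (0.113/0.0688)·ln[(0.113+0.0688·3.13)/(0.113+0.0688·1.76)] = 1.642·ln(0.3283/0.2338) = 0.5577 kmol/m³.
C_P = (C_{M0}−C_M)−C_N = 0.8164 kmol/m³; S̃_{N/P} = 0.5577/0.8164 = 0.683.

0.683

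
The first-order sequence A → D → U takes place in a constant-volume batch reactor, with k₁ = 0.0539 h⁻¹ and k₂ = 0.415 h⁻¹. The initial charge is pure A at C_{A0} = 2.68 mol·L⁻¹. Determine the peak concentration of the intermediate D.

For a first-order series the maximum intermediate yield is C_{D,max}/C_{A0} = (k₁/k₂)^[k₂/(k₂−k₁)].
= (0.0539/0.415)^(0.415/(0.415−0.0539)) = (0.1299)^(1.149) = 0.09577.
C_{D,max} = 0.09577×2.68 = 0.257 mol·L⁻¹.

0.257 mol·L⁻¹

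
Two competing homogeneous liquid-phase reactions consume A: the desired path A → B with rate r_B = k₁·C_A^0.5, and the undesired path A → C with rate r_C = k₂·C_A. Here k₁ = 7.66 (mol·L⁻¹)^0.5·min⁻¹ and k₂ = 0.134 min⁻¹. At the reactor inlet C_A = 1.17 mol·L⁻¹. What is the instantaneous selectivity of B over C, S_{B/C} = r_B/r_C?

S_{B/C} = r_B/r_C = (k₁·C_A^0.5)/(k₂·C_A) = (k₁/k₂)·C_A^-0.5.
= (7.66×1.170^0.5) / (0.134×1.170) = 8.286/0.1568 = 52.8.
The undesired path is higher order in A, so low C_A (CSTR or dilute feed) favours B.

52.8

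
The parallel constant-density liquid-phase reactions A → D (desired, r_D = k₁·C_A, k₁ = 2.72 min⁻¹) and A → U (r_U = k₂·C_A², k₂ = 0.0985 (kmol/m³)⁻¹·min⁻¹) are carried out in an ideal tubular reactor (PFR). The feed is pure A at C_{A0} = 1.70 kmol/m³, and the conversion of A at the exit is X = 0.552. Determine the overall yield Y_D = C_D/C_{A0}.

C_A = C_{A0}(1−X) = 0.7616 kmol/m³.
Along a PFR/batch, dC_D/dC_A = −r_D/(r_D+r_U) = −k₁/(k₁+k₂·C_A).
Integrating from C_{A0} to C_A: C_D = (2.72/0.0985)·ln[(2.72+0.0985·1.70)/(2.72+0.0985·0.762)] = 27.61·ln(2.887/2.795) = 0.8984 kmol/m³.
Y_D = C_D/C_{A0} = 0.8984/1.70 = 0.528.

0.528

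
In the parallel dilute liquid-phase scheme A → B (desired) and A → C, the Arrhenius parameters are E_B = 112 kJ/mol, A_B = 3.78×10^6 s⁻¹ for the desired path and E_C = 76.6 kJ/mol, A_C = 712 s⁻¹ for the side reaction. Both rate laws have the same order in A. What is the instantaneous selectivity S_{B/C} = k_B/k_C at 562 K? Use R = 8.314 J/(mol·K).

2.72

k_B/k_C = (A_B/A_C)·exp[−(E_B−E_C)/(RT)] = (A_B/A_C)·exp[(E_C−E_B)/(RT)].
(E_C−E_B)/(RT) = (76.6−112)×10³/(8.314×562) = -35400/4672 = -7.576.
k_B/k_C = (3.78×10^6/712)·exp(-7.576) = 5309 × 5.125×10^-4 = 2.72.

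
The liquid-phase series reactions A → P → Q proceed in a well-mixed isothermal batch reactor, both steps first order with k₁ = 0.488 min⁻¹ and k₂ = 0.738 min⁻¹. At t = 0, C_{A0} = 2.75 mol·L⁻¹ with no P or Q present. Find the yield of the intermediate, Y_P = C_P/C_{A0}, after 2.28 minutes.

0.279

Solving the coupled first-order balances gives C_P(t) = [k₁/(k₂−k₁)]·C_{A0}·(e^(−k₁t) − e^(−k₂t)).
e^(−k₁t) = e^(−0.488×2.28) = e^(−1.113) = 0.3287; e^(−k₂t) = e^(−1.683) = 0.1859.
C_P = 0.488×2.75/(0.738−0.488) × (0.3287−0.1859) = 5.368×0.1428 = 0.7666 mol·L⁻¹.
Y_P = C_P/C_{A0} = 0.7666/2.75 = 0.279.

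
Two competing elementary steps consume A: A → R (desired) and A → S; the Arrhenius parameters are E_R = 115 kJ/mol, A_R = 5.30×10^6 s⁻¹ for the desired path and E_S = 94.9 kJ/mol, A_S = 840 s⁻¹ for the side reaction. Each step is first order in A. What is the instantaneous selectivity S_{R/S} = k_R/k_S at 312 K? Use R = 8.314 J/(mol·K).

2.72

Since both paths have the same order in A, the concentration cancels and S_{R/S} = k_R/k_S = (A_R/A_S)·exp[(E_S−E_R)/(RT)].
(E_S−E_R)/(RT) = (94.9−115)×10³/(8.314×312) = -20100/2594 = -7.749.
k_R/k_S = (5.30×10^6/840)·exp(-7.749) = 6310 × 4.313×10^-4 = 2.72.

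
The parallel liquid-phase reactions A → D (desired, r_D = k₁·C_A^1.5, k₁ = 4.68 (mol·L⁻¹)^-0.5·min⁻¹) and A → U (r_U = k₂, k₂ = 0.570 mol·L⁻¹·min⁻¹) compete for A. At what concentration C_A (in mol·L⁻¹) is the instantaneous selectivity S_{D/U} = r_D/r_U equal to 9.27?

1.08 mol·L⁻¹

S_{D/U} = (k₁/k₂)·C_A^1.5 ⇒ C_A = (S·k₂/k₁)^(1/1.5).
= (9.27×0.570/4.68)^(0.6667) = (1.129)^(0.6667) = 1.08 mol·L⁻¹.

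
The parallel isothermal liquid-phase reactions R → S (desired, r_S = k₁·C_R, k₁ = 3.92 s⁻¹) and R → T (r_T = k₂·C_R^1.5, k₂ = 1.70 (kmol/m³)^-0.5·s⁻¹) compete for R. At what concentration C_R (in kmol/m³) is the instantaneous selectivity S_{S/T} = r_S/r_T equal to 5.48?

0.177 kmol/m³

S_{S/T} = (k₁/k₂)·C_R^-0.5 ⇒ C_R = (S·k₂/k₁)^(-2).
= (5.48×1.70/3.92)^(-2) = (2.377)^(-2) = 0.177 kmol/m³.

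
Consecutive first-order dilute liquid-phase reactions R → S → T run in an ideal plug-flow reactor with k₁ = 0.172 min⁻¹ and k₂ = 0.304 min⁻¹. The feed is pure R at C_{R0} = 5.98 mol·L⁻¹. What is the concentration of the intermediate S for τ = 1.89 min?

1.24 mol·L⁻¹

Solving the coupled first-order balances gives C_S(τ) = [k₁/(k₂−k₁)]·C_{R0}·(e^(−k₁τ) − e^(−k₂τ)).
e^(−k₁τ) = e^(−0.172×1.89) = e^(−0.3251) = 0.7225; e^(−k₂τ) = e^(−0.5746) = 0.5630.
C_S = 0.172×5.98/(0.304−0.172) × (0.7225−0.5630) = 7.792×0.1595 = 1.243 mol·L⁻¹.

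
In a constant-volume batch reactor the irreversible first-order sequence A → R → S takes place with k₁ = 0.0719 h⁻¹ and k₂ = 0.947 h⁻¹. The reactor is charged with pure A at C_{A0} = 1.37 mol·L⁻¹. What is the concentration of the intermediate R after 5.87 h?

The intermediate concentration in a first-order A→B→C sequence is C_R = k₁C_{A0}(e^(−k₁t) − e^(−k₂t))/(k₂−k₁).
e^(−k₁t) = e^(−0.0719×5.87) = e^(−0.4221) = 0.6557; e^(−k₂t) = e^(−5.559) = 0.003853.
C_R = 0.0719×1.37/(0.947−0.0719) × (0.6557−0.003853) = 0.1126×0.6518 = 0.07337 mol·L⁻¹.

0.0734 mol·L⁻¹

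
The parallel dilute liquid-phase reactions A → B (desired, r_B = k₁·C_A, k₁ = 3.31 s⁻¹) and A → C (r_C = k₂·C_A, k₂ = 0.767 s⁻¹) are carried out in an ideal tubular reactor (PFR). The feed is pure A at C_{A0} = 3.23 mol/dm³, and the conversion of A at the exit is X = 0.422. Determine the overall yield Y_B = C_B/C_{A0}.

0.343

C_A = C_{A0}(1−X) = 1.867 mol/dm³.
Both paths are first order in A, so the instantaneous fraction to B is constant: dC_B/d(−C_A) = k₁/(k₁+k₂) = 0.8119.
C_B = 0.8119·(C_{A0}−C_A) = 0.8119×1.363 = 1.11 mol/dm³.
Y_B = C_B/C_{A0} = 1.107/3.23 = 0.343.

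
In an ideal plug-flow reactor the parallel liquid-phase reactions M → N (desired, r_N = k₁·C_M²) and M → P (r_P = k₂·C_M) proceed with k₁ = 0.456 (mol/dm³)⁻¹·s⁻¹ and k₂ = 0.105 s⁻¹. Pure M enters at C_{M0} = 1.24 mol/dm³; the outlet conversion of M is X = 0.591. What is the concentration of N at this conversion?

0.574 mol/dm³

C_M = C_{M0}(1−X) = 0.5072 mol/dm³.
Along a PFR/batch, dC_P/dC_M = −r_P/(r_N+r_P) = −k₂/(k₂+k₁·C_M).
Integrating from C_{M0} to C_M: C_P = (0.105/0.456)·ln[(0.105+0.456·1.24)/(0.105+0.456·0.507)] = 0.2303·ln(0.6704/0.3363) = 0.1589 mol/dm³.
Then C_N = (C_{M0}−C_M) − C_P = 0.7328 − 0.1589 = 0.5740 mol/dm³.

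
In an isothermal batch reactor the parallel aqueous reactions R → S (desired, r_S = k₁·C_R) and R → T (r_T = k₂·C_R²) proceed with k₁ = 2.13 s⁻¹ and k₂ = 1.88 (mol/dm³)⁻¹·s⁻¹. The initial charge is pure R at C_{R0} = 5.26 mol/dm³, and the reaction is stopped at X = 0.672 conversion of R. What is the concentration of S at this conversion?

0.912 mol/dm³

C_R = C_{R0}(1−X) = 1.725 mol/dm³.
Along a PFR/batch, dC_S/dC_R = −r_S/(r_S+r_T) = −k₁/(k₁+k₂·C_R).
Integrating from C_{R0} to C_R: C_S = (2.13/1.88)·ln[(2.13+1.88·5.26)/(2.13+1.88·1.73)] = 1.133·ln(12.02/5.374) = 0.9120 mol/dm³.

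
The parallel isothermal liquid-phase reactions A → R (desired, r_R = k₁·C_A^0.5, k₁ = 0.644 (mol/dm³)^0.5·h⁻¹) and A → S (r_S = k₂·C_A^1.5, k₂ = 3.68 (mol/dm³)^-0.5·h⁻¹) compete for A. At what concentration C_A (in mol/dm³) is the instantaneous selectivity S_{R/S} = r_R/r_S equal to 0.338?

S_{R/S} = (k₁/k₂)·C_A⁻¹ ⇒ C_A = (S·k₂/k₁)^(-1).
= (0.338×3.68/0.644)^(-1) = (1.931)^(-1) = 0.518 mol/dm³.

0.518 mol/dm³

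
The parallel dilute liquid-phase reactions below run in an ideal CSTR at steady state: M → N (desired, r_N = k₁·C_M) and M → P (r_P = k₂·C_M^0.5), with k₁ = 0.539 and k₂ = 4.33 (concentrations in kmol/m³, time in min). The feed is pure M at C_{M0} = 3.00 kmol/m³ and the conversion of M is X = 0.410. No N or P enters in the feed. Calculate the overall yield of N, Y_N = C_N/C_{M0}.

0.0583

Exit C_M = C_{M0}(1−X) = 3.00×0.590 = 1.770 kmol/m³.
In a CSTR the entire volume is at exit conditions, so r_N = 0.539×1.770 = 0.9540 and r_P = 4.33×1.770^0.5 = 5.761.
Fraction of consumed M going to N: r_N/(r_N+r_P) = 0.1421.
C_N = 0.1421·C_{M0}·X = 0.1421×3.00×0.410 = 0.175 kmol/m³; Y_N = C_N/C_{M0} = 0.0583.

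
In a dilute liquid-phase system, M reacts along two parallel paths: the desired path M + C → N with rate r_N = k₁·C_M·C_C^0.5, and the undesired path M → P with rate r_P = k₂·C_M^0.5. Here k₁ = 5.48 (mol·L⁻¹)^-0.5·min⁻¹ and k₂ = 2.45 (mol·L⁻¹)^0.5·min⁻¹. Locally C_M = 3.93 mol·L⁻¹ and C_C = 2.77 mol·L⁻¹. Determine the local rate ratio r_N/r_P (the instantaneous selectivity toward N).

S_{N/P} = r_N/r_P = (k₁·C_M·C_C^0.5)/(k₂·C_M^0.5) = (k₁/k₂)·C_M^0.5·C_C^0.5.
= (5.48×3.930×2.770^0.5) / (2.45×3.930^0.5) = 35.84/4.857 = 7.38.
Since the desired path is higher order in M, keeping C_M high (PFR or concentrated feed) favours N.

7.38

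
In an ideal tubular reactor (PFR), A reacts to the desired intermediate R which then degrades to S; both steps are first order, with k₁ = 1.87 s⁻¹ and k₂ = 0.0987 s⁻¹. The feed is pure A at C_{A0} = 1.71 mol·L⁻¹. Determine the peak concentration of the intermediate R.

At the optimum, C_{R,max}/C_{A0} = (k₁/k₂)^[k₂/(k₂−k₁)].
= (1.87/0.0987)^(0.0987/(0.0987−1.87)) = (18.95)^(-0.05572) = 0.8488.
C_{R,max} = 0.8488×1.71 = 1.45 mol·L⁻¹.

1.45 mol·L⁻¹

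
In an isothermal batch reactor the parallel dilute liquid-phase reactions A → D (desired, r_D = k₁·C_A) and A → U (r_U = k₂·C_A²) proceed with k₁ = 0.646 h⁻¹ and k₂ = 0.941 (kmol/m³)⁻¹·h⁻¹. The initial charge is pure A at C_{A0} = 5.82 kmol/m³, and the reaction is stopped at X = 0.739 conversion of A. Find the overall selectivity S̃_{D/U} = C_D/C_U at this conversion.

0.209

C_A = C_{A0}(1−X) = 1.519 kmol/m³.
Along a PFR/batch, dC_D/dC_A = −r_D/(r_D+r_U) = −k₁/(k₁+k₂·C_A).
Integrating from C_{A0} to C_A: C_D = (0.646/0.941)·ln[(0.646+0.941·5.82)/(0.646+0.941·1.52)] = 0.6865·ln(6.123/2.075) = 0.7427 kmol/m³.
C_U = (C_{A0}−C_A)−C_D = 3.558 kmol/m³; S̃_{D/U} = 0.7427/3.558 = 0.209.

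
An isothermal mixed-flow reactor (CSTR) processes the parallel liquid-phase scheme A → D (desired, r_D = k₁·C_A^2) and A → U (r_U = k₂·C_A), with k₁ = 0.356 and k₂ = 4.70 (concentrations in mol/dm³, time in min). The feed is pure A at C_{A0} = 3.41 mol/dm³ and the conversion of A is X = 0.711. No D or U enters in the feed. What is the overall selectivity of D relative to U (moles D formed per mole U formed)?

Exit C_A = C_{A0}(1−X) = 3.41×0.289 = 0.9855 mol/dm³.
A CSTR operates uniformly at the exit composition, giving r_D = 0.3457 and r_U = 4.632 (each k·C_A^n at C_A = 0.9855).
Overall selectivity = C_D/C_U = r_Dτ/(r_Uτ) = r_D/r_U = 0.0746.

0.0746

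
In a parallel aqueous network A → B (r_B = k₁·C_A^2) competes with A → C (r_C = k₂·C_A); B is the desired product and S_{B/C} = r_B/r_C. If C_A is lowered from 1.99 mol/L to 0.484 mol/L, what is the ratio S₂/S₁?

S_{B/C} = (k₁/k₂)·C_A, so S₂/S₁ = (C_{A,2}/C_{A,1}).
= 0.484/1.99 = 0.243.
Selectivity toward B falls as C_A falls — high-concentration operation is favoured.

0.243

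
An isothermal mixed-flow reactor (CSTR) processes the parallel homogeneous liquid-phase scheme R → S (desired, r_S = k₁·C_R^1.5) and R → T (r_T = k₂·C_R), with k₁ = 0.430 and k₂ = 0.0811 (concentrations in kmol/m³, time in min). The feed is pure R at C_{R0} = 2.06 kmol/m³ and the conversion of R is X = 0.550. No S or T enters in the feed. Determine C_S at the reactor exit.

0.947 kmol/m³

Exit C_R = C_{R0}(1−X) = 2.06×0.450 = 0.9270 kmol/m³.
In a CSTR the entire volume is at exit conditions, so r_S = 0.430×0.9270^1.5 = 0.3838 and r_T = 0.0811×0.9270 = 0.07518.
Fraction of consumed R going to S: r_S/(r_S+r_T) = 0.8362.
C_S = 0.8362·C_{R0}·X = 0.8362×2.06×0.550 = 0.947 kmol/m³.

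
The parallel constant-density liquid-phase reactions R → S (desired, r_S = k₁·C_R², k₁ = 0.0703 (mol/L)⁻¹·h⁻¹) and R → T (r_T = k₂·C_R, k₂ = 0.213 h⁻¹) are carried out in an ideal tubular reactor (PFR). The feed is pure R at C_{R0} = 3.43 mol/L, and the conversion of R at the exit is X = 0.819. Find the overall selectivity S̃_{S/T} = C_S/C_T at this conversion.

0.625

C_R = C_{R0}(1−X) = 0.6208 mol/L.
Along a PFR/batch, dC_T/dC_R = −r_T/(r_S+r_T) = −k₂/(k₂+k₁·C_R).
Integrating from C_{R0} to C_R: C_T = (0.213/0.0703)·ln[(0.213+0.0703·3.43)/(0.213+0.0703·0.621)] = 3.030·ln(0.4541/0.2566) = 1.729 mol/L.
Then C_S = (C_{R0}−C_R) − C_T = 2.809 − 1.729 = 1.080 mol/L.
S̃_{S/T} = C_S/C_T = 1.080/1.729 = 0.625.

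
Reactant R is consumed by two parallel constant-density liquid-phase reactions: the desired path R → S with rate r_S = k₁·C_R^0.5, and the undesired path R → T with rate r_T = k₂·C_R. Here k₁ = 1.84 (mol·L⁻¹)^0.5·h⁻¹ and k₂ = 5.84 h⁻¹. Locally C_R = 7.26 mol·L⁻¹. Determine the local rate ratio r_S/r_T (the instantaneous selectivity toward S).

S_{S/T} = r_S/r_T = (k₁·C_R^0.5)/(k₂·C_R) = (k₁/k₂)·C_R^-0.5.
= (1.84×7.260^0.5) / (5.84×7.260) = 4.958/42.40 = 0.117.
The undesired path is higher order in R, so low C_R (CSTR or dilute feed) favours S.

0.117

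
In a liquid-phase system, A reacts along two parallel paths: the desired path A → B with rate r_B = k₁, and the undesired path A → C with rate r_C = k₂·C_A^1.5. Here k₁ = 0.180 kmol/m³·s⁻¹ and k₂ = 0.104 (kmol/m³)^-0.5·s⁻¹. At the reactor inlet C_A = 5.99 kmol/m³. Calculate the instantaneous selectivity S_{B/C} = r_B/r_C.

0.118

S_{B/C} = r_B/r_C = (k₁)/(k₂·C_A^1.5) = (k₁/k₂)·C_A^-1.5.
= (0.180) / (0.104×5.990^1.5) = 0.1800/1.525 = 0.118.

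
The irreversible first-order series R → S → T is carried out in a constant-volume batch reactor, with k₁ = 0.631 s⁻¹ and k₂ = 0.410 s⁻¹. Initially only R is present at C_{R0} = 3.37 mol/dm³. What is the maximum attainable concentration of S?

1.51 mol/dm³

At the optimum, C_{S,max}/C_{R0} = (k₁/k₂)^[k₂/(k₂−k₁)].
= (0.631/0.410)^(0.410/(0.410−0.631)) = (1.539)^(-1.855) = 0.4494.
C_{S,max} = 0.4494×3.37 = 1.51 mol/dm³.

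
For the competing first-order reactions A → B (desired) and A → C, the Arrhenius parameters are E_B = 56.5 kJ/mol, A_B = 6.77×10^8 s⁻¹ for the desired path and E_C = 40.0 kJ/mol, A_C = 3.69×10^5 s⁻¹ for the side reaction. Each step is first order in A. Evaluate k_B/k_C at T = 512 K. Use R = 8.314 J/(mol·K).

38.0

With equal orders, S_{B/C} = k_B/k_C = (A_B/A_C)·exp[(E_C−E_B)/(RT)].
(E_C−E_B)/(RT) = (40.0−56.5)×10³/(8.314×512) = -16500/4257 = -3.876.
k_B/k_C = (6.77×10^8/3.69×10^5)·exp(-3.876) = 1835 × 0.02073 = 38.0.
Since E_B > E_C, raising the temperature improves selectivity toward B.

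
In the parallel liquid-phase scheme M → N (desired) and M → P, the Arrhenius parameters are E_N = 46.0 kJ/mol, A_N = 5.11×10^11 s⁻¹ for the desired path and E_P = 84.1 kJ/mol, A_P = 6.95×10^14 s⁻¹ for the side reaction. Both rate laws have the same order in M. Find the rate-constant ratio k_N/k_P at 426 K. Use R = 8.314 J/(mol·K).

34.5

Since both paths have the same order in M, the concentration cancels and S_{N/P} = k_N/k_P = (A_N/A_P)·exp[(E_P−E_N)/(RT)].
(E_P−E_N)/(RT) = (84.1−46.0)×10³/(8.314×426) = 38100/3542 = 10.76.
k_N/k_P = (5.11×10^11/6.95×10^14)·exp(10.76) = 7.353×10^-4 × 46974 = 34.5.
Since E_N < E_P, lowering the temperature improves selectivity toward N.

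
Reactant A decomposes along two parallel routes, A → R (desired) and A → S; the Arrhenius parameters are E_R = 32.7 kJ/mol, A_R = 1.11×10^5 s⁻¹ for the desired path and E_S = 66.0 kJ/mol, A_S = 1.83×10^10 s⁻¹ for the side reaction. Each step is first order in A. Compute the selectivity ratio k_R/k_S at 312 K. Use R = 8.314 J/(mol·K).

With equal orders, S_{R/S} = k_R/k_S = (A_R/A_S)·exp[(E_S−E_R)/(RT)].
(E_S−E_R)/(RT) = (66.0−32.7)×10³/(8.314×312) = 33300/2594 = 12.84.
k_R/k_S = (1.11×10^5/1.83×10^10)·exp(12.84) = 6.066×10^-6 × 3.760×10^5 = 2.28.
Since E_R < E_S, lowering the temperature improves selectivity toward R.

2.28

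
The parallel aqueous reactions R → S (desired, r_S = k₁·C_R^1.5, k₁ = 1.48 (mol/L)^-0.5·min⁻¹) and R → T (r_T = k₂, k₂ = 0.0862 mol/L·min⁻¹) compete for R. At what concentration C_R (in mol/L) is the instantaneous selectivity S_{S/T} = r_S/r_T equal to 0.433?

0.0860 mol/L

S_{S/T} = (k₁/k₂)·C_R^1.5 ⇒ C_R = (S·k₂/k₁)^(1/1.5).
= (0.433×0.0862/1.48)^(0.6667) = (0.02522)^(0.6667) = 0.0860 mol/L.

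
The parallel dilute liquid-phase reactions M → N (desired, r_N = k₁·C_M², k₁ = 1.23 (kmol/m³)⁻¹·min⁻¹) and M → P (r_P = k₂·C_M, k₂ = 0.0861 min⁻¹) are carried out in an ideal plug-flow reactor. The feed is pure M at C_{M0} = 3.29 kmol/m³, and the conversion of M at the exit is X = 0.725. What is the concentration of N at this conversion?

C_M = C_{M0}(1−X) = 0.9048 kmol/m³.
Along a PFR/batch, dC_P/dC_M = −r_P/(r_N+r_P) = −k₂/(k₂+k₁·C_M).
Integrating from C_{M0} to C_M: C_P = (0.0861/1.23)·ln[(0.0861+1.23·3.29)/(0.0861+1.23·0.905)] = 0.07000·ln(4.133/1.199) = 0.08663 kmol/m³.
Then C_N = (C_{M0}−C_M) − C_P = 2.385 − 0.08663 = 2.299 kmol/m³.

2.30 kmol/m³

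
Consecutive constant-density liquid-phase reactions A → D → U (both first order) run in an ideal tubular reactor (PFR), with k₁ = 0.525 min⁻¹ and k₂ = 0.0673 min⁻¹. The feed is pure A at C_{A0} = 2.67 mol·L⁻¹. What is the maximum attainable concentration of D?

For a first-order series the maximum intermediate yield is C_{D,max}/C_{A0} = (k₁/k₂)^[k₂/(k₂−k₁)].
= (0.525/0.0673)^(0.0673/(0.0673−0.525)) = (7.801)^(-0.1470) = 0.7393.
C_{D,max} = 0.7393×2.67 = 1.97 mol·L⁻¹.

1.97 mol·L⁻¹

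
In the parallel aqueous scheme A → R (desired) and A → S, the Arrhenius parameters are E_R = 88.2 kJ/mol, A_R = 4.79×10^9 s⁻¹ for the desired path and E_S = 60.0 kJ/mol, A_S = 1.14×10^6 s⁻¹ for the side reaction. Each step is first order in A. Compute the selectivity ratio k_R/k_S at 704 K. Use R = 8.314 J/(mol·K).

Since both paths have the same order in A, the concentration cancels and S_{R/S} = k_R/k_S = (A_R/A_S)·exp[(E_S−E_R)/(RT)].
(E_S−E_R)/(RT) = (60.0−88.2)×10³/(8.314×704) = -28200/5853 = -4.818.
k_R/k_S = (4.79×10^9/1.14×10^6)·exp(-4.818) = 4202 × 0.008083 = 34.0.

34.0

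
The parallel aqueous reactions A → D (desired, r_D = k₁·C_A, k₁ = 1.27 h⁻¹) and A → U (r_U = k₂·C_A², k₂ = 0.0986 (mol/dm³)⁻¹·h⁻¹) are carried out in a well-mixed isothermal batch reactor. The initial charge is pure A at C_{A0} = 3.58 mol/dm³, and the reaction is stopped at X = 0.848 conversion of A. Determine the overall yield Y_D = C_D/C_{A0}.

C_A = C_{A0}(1−X) = 0.5442 mol/dm³.
Along a PFR/batch, dC_D/dC_A = −r_D/(r_D+r_U) = −k₁/(k₁+k₂·C_A).
Integrating from C_{A0} to C_A: C_D = (1.27/0.0986)·ln[(1.27+0.0986·3.58)/(1.27+0.0986·0.544)] = 12.88·ln(1.623/1.324) = 2.626 mol/dm³.
Y_D = C_D/C_{A0} = 2.626/3.58 = 0.734.

0.734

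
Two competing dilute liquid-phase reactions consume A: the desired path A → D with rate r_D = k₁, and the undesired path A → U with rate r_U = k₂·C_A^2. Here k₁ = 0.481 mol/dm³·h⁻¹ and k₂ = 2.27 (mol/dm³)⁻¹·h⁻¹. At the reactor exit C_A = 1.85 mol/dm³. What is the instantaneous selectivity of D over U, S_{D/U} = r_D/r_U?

S_{D/U} = r_D/r_U = (k₁)/(k₂·C_A^2) = (k₁/k₂)·C_A^-2.
= (0.481) / (2.27×1.850^2) = 0.4810/7.769 = 0.0619.

0.0619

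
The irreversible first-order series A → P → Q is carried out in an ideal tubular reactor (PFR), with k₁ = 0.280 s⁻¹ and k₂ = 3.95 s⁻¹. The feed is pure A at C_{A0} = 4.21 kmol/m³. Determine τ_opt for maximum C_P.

The intermediate peaks when r₁ = r₂, i.e. k₁e^(−k₁τ) = k₂e^(−k₂τ), giving τ_opt = ln(k₂/k₁)/(k₂−k₁).
= ln(3.95/0.280)/(3.95−0.280) = ln(14.11)/3.670 = 2.647/3.670 = 0.721 s.

0.721 s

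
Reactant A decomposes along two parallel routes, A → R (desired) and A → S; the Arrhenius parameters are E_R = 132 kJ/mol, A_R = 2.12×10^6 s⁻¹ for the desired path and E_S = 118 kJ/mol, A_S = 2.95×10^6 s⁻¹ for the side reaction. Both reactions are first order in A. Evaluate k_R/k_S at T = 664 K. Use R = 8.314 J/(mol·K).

0.0569

k_R/k_S = (A_R/A_S)·exp[−(E_R−E_S)/(RT)] = (A_R/A_S)·exp[(E_S−E_R)/(RT)].
(E_S−E_R)/(RT) = (118−132)×10³/(8.314×664) = -14000/5520 = -2.536.
k_R/k_S = (2.12×10^6/2.95×10^6)·exp(-2.536) = 0.7186 × 0.07918 = 0.0569.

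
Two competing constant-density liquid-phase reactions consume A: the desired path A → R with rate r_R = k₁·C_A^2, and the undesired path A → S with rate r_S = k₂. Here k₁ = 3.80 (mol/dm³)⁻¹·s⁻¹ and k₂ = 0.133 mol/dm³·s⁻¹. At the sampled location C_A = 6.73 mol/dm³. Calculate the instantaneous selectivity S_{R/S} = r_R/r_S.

S_{R/S} = r_R/r_S = (k₁·C_A^2)/(k₂) = (k₁/k₂)·C_A^2.
= (3.80×6.730^2) / (0.133) = 172.1/0.1330 = 1294.
Since the desired path is higher order in A, keeping C_A high (PFR or concentrated feed) favours R.

1294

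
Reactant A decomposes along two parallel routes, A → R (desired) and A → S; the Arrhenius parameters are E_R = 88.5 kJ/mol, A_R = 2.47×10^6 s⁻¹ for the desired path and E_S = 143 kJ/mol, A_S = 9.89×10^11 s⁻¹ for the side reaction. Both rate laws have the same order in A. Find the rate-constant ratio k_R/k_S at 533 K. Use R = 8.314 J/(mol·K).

k_R/k_S = (A_R/A_S)·exp[−(E_R−E_S)/(RT)] = (A_R/A_S)·exp[(E_S−E_R)/(RT)].
(E_S−E_R)/(RT) = (143−88.5)×10³/(8.314×533) = 54500/4431 = 12.30.
k_R/k_S = (2.47×10^6/9.89×10^11)·exp(12.30) = 2.497×10^-6 × 2.194×10^5 = 0.548.
Since E_R < E_S, lowering the temperature improves selectivity toward R.

0.548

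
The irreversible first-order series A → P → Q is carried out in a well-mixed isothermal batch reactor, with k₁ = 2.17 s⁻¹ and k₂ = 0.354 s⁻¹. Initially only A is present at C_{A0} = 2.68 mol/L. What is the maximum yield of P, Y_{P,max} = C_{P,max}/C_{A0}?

Evaluating C_P at t_opt = ln(k₂/k₁)/(k₂−k₁) gives C_{P,max}/C_{A0} = (k₁/k₂)^[k₂/(k₂−k₁)].
= (2.17/0.354)^(0.354/(0.354−2.17)) = (6.130)^(-0.1949) = 0.7023.

0.702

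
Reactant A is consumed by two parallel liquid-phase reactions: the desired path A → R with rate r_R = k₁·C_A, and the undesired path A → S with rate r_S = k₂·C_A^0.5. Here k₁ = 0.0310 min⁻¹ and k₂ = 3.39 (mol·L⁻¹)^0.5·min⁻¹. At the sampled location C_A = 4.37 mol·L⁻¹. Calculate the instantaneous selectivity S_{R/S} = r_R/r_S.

0.0191

S_{R/S} = r_R/r_S = (k₁·C_A)/(k₂·C_A^0.5) = (k₁/k₂)·C_A^0.5.
= (0.0310×4.370) / (3.39×4.370^0.5) = 0.1355/7.087 = 0.0191.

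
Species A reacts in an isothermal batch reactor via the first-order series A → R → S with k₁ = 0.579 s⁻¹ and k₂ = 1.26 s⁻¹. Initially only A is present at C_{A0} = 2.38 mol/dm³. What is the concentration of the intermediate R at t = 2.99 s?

The intermediate concentration in a first-order A→B→C sequence is C_R = k₁C_{A0}(e^(−k₁t) − e^(−k₂t))/(k₂−k₁).
e^(−k₁t) = e^(−0.579×2.99) = e^(−1.731) = 0.1771; e^(−k₂t) = e^(−3.767) = 0.02311.
C_R = 0.579×2.38/(1.26−0.579) × (0.1771−0.02311) = 2.024×0.1540 = 0.3115 mol/dm³.

0.312 mol/dm³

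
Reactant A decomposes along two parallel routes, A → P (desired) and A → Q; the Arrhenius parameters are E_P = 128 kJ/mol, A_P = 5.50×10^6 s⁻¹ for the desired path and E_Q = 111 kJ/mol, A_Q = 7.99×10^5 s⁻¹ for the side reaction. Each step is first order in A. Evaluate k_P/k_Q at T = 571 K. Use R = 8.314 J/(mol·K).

With equal orders, S_{P/Q} = k_P/k_Q = (A_P/A_Q)·exp[(E_Q−E_P)/(RT)].
(E_Q−E_P)/(RT) = (111−128)×10³/(8.314×571) = -17000/4747 = -3.581.
k_P/k_Q = (5.50×10^6/7.99×10^5)·exp(-3.581) = 6.884 × 0.02785 = 0.192.
Since E_P > E_Q, raising the temperature improves selectivity toward P.

0.192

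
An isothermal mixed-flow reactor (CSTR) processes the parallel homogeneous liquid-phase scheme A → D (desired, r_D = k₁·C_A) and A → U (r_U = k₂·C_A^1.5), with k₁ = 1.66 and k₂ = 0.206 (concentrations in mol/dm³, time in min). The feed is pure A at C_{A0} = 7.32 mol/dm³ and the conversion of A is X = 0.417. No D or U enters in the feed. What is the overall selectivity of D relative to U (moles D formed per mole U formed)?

3.90

Exit C_A = C_{A0}(1−X) = 7.32×0.583 = 4.268 mol/dm³.
In a CSTR the entire volume is at exit conditions, so r_D = 1.66×4.268 = 7.084 and r_U = 0.206×4.268^1.5 = 1.816.
Overall selectivity = C_D/C_U = r_Dτ/(r_Uτ) = r_D/r_U = 3.90.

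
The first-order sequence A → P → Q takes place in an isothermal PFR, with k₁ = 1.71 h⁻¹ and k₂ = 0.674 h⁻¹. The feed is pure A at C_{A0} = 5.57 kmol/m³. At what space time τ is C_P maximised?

0.899 h

For first-order series the maximum of C_P occurs at τ_opt = ln(k₂/k₁)/(k₂−k₁).
= ln(0.674/1.71)/(0.674−1.71) = ln(0.3942)/-1.036 = -0.9310/-1.036 = 0.899 h.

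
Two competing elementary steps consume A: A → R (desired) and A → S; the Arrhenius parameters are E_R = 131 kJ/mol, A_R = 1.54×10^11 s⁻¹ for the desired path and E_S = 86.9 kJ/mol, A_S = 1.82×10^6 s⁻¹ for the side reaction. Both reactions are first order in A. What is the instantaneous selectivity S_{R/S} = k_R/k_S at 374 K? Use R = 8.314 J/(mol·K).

0.0586

Since both paths have the same order in A, the concentration cancels and S_{R/S} = k_R/k_S = (A_R/A_S)·exp[(E_S−E_R)/(RT)].
(E_S−E_R)/(RT) = (86.9−131)×10³/(8.314×374) = -44100/3109 = -14.18.
k_R/k_S = (1.54×10^11/1.82×10^6)·exp(-14.18) = 84615 × 6.927×10^-7 = 0.0586.
Since E_R > E_S, raising the temperature improves selectivity toward R.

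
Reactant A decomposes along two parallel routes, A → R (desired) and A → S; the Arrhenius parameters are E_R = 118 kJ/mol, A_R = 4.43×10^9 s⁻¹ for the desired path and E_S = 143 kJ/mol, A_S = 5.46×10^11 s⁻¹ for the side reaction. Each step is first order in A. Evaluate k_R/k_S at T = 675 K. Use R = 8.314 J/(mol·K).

0.698

With equal orders, S_{R/S} = k_R/k_S = (A_R/A_S)·exp[(E_S−E_R)/(RT)].
(E_S−E_R)/(RT) = (143−118)×10³/(8.314×675) = 25000/5612 = 4.455.
k_R/k_S = (4.43×10^9/5.46×10^11)·exp(4.455) = 0.008114 × 86.04 = 0.698.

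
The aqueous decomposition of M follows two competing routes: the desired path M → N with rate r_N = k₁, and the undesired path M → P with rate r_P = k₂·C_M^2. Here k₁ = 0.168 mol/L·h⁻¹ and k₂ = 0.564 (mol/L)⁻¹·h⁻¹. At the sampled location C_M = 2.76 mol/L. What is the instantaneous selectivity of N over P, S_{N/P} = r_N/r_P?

S_{N/P} = r_N/r_P = (k₁)/(k₂·C_M^2) = (k₁/k₂)·C_M^-2.
= (0.168) / (0.564×2.760^2) = 0.1680/4.296 = 0.0391.

0.0391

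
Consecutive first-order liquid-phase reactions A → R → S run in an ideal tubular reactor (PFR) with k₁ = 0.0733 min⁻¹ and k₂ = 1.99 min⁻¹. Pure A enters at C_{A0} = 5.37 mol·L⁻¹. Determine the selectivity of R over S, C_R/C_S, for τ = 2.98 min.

0.185

The intermediate concentration in a first-order A→B→C sequence is C_R = k₁C_{A0}(e^(−k₁τ) − e^(−k₂τ))/(k₂−k₁).
e^(−k₁τ) = e^(−0.0733×2.98) = e^(−0.2184) = 0.8038; e^(−k₂τ) = e^(−5.930) = 0.002658.
C_R = 0.0733×5.37/(1.99−0.0733) × (0.8038−0.002658) = 0.2054×0.8011 = 0.1645 mol·L⁻¹.
C_A = C_{A0}e^(−k₁τ) = 4.316 mol·L⁻¹, so C_S = C_{A0}−C_A−C_R = 0.8892 mol·L⁻¹; C_R/C_S = 0.185.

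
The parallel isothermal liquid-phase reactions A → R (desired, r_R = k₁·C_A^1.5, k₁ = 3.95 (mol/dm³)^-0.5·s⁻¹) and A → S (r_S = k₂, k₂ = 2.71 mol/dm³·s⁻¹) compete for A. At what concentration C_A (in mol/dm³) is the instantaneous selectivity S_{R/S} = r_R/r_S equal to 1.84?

1.17 mol/dm³

S_{R/S} = (k₁/k₂)·C_A^1.5 ⇒ C_A = (S·k₂/k₁)^(1/1.5).
= (1.84×2.71/3.95)^(0.6667) = (1.262)^(0.6667) = 1.17 mol/dm³.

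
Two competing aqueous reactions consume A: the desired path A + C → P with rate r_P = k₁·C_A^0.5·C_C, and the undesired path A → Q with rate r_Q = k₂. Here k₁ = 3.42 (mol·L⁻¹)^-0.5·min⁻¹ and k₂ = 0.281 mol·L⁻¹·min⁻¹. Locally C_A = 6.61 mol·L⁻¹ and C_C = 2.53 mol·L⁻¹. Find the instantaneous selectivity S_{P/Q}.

79.2

S_{P/Q} = r_P/r_Q = (k₁·C_A^0.5·C_C)/(k₂) = (k₁/k₂)·C_A^0.5·C_C.
= (3.42×6.610^0.5×2.530) / (0.281) = 22.25/0.2810 = 79.2.
Since the desired path is higher order in A, keeping C_A high (PFR or concentrated feed) favours P.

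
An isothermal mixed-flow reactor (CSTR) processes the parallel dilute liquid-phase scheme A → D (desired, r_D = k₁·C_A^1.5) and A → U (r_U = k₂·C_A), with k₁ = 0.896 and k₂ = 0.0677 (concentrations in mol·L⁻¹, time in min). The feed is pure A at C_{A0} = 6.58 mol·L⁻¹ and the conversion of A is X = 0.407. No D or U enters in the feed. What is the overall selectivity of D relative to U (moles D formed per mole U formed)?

26.1

Exit C_A = C_{A0}(1−X) = 6.58×0.593 = 3.902 mol·L⁻¹.
In a CSTR the entire volume is at exit conditions, so r_D = 0.896×3.902^1.5 = 6.906 and r_U = 0.0677×3.902 = 0.2642.
Overall selectivity = C_D/C_U = r_Dτ/(r_Uτ) = r_D/r_U = 26.1.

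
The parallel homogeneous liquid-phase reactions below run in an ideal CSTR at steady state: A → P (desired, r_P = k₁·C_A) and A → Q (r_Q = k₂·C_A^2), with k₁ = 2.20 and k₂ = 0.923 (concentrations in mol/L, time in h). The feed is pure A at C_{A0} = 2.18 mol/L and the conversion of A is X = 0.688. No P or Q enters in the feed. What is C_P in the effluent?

1.17 mol/L

Exit C_A = C_{A0}(1−X) = 2.18×0.312 = 0.6802 mol/L.
A CSTR operates uniformly at the exit composition, giving r_P = 1.496 and r_Q = 0.4270 (each k·C_A^n at C_A = 0.6802).
Fraction of consumed A going to P: r_P/(r_P+r_Q) = 0.7780.
C_P = 0.7780·C_{A0}·X = 0.7780×2.18×0.688 = 1.17 mol/L.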